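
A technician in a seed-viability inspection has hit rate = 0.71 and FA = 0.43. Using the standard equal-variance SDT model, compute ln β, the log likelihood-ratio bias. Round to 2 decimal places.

ln β = -0.14

z(0.71) = 0.553, z(0.43) = -0.176
ln β = −½·[z(H)² − z(FA)²] = −0.5 × (0.306 − 0.031) = -0.1375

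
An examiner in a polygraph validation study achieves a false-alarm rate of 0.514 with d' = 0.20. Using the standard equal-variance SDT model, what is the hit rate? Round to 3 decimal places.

z(false-alarm rate) = z(0.514) = 0.0351
z(H) = z(FA) + d' = 0.0351 + 0.20 = 0.2351
hit rate = Φ(0.2351) = 0.5929

hit rate = 0.593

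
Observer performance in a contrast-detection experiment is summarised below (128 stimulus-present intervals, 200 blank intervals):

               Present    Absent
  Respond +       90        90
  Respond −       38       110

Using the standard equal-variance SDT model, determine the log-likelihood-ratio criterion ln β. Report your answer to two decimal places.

H = 90/128 = 0.7031
FA = 90/200 = 0.4500
Φ⁻¹(0.7031) = 0.533, Φ⁻¹(0.4500) = -0.126
ln β = −½·[z(H)² − z(FA)²] = −0.5 × (0.284 − 0.016) = -0.134

ln β = -0.13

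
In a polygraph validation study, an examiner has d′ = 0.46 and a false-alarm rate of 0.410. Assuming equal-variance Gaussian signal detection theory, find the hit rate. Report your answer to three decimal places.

z(false-alarm rate) = z(0.410) = -0.2275
z(H) = z(FA) + d' = -0.2275 + 0.46 = 0.2325
hit rate = Φ(0.2325) = 0.5919

hit rate = 0.592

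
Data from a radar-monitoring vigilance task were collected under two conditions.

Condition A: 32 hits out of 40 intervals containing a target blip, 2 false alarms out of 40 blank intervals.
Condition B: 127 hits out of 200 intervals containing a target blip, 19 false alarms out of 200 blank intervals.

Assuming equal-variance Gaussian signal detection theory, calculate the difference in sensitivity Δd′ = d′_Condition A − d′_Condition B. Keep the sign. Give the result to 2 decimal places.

Condition A: z(0.8000) = 0.842, z(0.0500) = -1.645, d' = 2.487
Condition B: z(0.6350) = 0.345, z(0.0950) = -1.311, d' = 1.656
Δd' = d'_Condition A − d'_Condition B = 2.487 − 1.656 = 0.831
Condition A has the higher sensitivity.

Δd′ = 0.83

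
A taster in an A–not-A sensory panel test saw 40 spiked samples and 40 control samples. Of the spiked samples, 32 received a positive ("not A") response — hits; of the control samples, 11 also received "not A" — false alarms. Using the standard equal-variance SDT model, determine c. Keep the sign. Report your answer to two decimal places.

c = -0.12

H = 32/40 = 0.8000
FA = 11/40 = 0.2750
z(H) = 0.8416
z(FA) = -0.5978
c = −½·[z(H) + z(FA)] = −0.5 × (0.8416 + (-0.5978)) = -0.1219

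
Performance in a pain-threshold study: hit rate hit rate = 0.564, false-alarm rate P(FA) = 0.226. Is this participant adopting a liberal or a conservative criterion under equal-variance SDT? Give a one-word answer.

conservative

z(H) = 0.161, z(FA) = -0.752
c = −½·(z(H) + z(FA)) = 0.2955
c > 0 → conservative criterion (biased toward responding “no”).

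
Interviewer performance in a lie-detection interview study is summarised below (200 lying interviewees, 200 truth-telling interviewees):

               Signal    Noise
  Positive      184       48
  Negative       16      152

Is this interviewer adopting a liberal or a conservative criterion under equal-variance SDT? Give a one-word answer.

liberal

z(H) = 1.405, z(FA) = -0.706
c = −½·(z(H) + z(FA)) = -0.3495
c < 0 → liberal criterion (biased toward responding “yes”).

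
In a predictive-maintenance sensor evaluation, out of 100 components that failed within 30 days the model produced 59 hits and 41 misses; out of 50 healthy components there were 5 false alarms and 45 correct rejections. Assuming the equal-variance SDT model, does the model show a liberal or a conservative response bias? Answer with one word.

conservative

z(H) = 0.228, z(FA) = -1.282
c = −½·(z(H) + z(FA)) = 0.527
c > 0 → conservative criterion (biased toward responding “no”).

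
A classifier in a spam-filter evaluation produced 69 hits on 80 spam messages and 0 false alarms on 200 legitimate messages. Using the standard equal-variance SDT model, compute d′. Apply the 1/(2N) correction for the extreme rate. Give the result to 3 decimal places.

The false-alarm rate is 0/200 = 0, so apply the 1/(2N) correction: FA → 1/(2·200) = 0.00250.
z(H) = z(0.86250) = 1.0916
z(FA) = z(0.00250) = -2.8070
d' = 1.0916 − (-2.8070) = 3.8986

d′ = 3.899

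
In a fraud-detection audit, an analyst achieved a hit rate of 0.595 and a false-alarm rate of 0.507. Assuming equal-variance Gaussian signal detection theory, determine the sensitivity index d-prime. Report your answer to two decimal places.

d-prime = 0.22

Φ⁻¹(H) = Φ⁻¹(0.595) = 0.2404
Φ⁻¹(FA) = Φ⁻¹(0.507) = 0.0175
d' = z(H) − z(FA) = 0.2404 − 0.0175 = 0.2229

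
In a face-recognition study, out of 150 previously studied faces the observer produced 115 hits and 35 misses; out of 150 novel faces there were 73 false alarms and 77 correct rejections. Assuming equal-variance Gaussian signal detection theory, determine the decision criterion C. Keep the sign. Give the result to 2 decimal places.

C = -0.35

H = 115/150 = 0.7667
FA = 73/150 = 0.4867
z(H) = 0.728
z(FA) = -0.033
c = −½·[z(H) + z(FA)] = −0.5 × (0.728 + (-0.033)) = -0.3475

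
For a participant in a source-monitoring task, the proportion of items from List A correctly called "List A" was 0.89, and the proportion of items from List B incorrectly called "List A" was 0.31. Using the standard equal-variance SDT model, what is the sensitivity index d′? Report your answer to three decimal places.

d′ = 1.722

z(H) = z(0.89) = 1.2265
z(FA) = z(0.31) = -0.4959
d' = z(H) − z(FA) = 1.2265 − (-0.4959) = 1.7224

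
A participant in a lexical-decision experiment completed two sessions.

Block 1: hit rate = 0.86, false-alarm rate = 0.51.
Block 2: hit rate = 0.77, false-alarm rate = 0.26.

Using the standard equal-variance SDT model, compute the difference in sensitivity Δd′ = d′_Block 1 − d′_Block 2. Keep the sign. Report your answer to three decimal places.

Block 1: z(0.86) = 1.0803, z(0.51) = 0.0251, d' = 1.0552
Block 2: z(0.77) = 0.7388, z(0.26) = -0.6433, d' = 1.3821
Δd' = d'_Block 1 − d'_Block 2 = 1.0552 − 1.3821 = -0.3269
Block 2 has the higher sensitivity.

Δd′ = -0.327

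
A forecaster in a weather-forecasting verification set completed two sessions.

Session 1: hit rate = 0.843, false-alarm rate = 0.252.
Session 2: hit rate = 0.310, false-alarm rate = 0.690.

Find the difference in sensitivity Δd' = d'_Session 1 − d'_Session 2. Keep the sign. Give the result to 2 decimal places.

Session 1: z(0.843) = 1.007, z(0.252) = -0.668, d' = 1.675
Session 2: z(0.310) = -0.496, z(0.690) = 0.496, d' = -0.992
Δd' = d'_Session 1 − d'_Session 2 = 1.675 − (-0.992) = 2.667
Session 1 has the higher sensitivity.

Δd' = 2.67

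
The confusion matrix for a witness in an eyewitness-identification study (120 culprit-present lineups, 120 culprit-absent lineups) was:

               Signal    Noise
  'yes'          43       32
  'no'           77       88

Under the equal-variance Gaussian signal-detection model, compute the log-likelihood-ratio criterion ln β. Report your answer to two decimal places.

H = 43/120 = 0.3583
FA = 32/120 = 0.2667
Φ⁻¹(0.3583) = -0.363, Φ⁻¹(0.2667) = -0.623
ln β = −½·[z(H)² − z(FA)²] = −0.5 × (0.132 − 0.388) = 0.128

ln β = 0.13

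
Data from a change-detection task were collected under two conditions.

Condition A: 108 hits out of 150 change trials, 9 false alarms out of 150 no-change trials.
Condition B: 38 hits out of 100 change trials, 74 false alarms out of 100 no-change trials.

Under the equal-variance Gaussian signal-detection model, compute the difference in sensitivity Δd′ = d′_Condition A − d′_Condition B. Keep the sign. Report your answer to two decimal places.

Δd′ = 3.09

Condition A: z(0.7200) = 0.583, z(0.0600) = -1.555, d' = 2.138
Condition B: z(0.3800) = -0.305, z(0.7400) = 0.643, d' = -0.948
Δd' = d'_Condition A − d'_Condition B = 2.138 − (-0.948) = 3.086
Condition A has the higher sensitivity.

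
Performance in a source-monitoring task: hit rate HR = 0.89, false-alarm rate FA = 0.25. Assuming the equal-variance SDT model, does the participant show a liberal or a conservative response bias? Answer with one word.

liberal

z(H) = 1.227, z(FA) = -0.674
c = −½·(z(H) + z(FA)) = -0.2765
c < 0 → liberal criterion (biased toward responding “yes”).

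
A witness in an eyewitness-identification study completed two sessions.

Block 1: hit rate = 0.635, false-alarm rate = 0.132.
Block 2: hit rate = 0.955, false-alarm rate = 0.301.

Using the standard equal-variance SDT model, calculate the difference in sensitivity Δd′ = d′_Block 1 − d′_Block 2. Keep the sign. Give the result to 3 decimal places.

Δd′ = -0.755

Block 1: z(0.635) = 0.3451, z(0.132) = -1.1170, d' = 1.4621
Block 2: z(0.955) = 1.6954, z(0.301) = -0.5215, d' = 2.2169
Δd' = d'_Block 1 − d'_Block 2 = 1.4621 − 2.2169 = -0.7548
Block 2 has the higher sensitivity.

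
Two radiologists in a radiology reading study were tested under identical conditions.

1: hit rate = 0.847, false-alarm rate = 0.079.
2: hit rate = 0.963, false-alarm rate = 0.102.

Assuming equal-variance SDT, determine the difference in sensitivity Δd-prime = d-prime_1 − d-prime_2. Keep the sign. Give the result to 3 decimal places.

1: z(0.847) = 1.0237, z(0.079) = -1.4118, d' = 2.4355
2: z(0.963) = 1.7866, z(0.102) = -1.2702, d' = 3.0568
Δd' = d'_1 − d'_2 = 2.4355 − 3.0568 = -0.6213
2 has the higher sensitivity.

Δd-prime = -0.621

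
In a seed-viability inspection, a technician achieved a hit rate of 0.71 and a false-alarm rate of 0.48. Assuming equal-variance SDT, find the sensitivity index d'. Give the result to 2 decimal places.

d' = 0.60

Φ⁻¹(0.71) = 0.553, Φ⁻¹(0.48) = -0.050
d' = z(H) − z(FA) = 0.553 − (-0.050) = 0.603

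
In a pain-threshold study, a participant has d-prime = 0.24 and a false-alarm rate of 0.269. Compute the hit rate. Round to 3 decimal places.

hit rate = 0.354

z(false-alarm rate) = z(0.269) = -0.6158
z(H) = z(FA) + d' = -0.6158 + 0.24 = -0.3758
hit rate = Φ(-0.3758) = 0.3535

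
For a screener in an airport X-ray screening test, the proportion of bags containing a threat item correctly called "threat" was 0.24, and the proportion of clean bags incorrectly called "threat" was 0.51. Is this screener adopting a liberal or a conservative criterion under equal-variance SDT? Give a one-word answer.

conservative

z(H) = -0.706, z(FA) = 0.025
c = −½·(z(H) + z(FA)) = 0.3405
c > 0 → conservative criterion (biased toward responding “no”).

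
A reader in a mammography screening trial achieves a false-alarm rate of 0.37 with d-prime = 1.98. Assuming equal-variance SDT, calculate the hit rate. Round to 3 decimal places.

hit rate = 0.950

z(false-alarm rate) = z(0.37) = -0.3319
z(H) = z(FA) + d' = -0.3319 + 1.98 = 1.6481
hit rate = Φ(1.6481) = 0.9503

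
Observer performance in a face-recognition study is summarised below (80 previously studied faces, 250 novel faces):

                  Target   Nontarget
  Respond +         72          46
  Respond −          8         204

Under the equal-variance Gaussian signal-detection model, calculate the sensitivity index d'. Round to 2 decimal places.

H = 72/80 = 0.9000
FA = 46/250 = 0.1840
Φ⁻¹(H) = Φ⁻¹(0.9000) = 1.282
Φ⁻¹(FA) = Φ⁻¹(0.1840) = -0.900
d' = z(H) − z(FA) = 1.282 − (-0.900) = 2.182

d' = 2.18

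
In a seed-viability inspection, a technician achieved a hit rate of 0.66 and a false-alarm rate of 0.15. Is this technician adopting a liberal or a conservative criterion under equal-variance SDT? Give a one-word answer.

conservative

z(H) = 0.412, z(FA) = -1.036
c = −½·(z(H) + z(FA)) = 0.312
c > 0 → conservative criterion (biased toward responding “no”).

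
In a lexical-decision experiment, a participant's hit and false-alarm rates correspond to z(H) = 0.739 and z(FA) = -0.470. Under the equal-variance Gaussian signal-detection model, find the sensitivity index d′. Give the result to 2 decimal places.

d' = z(H) − z(FA) = 0.739 − (-0.470) = 1.209

d′ = 1.21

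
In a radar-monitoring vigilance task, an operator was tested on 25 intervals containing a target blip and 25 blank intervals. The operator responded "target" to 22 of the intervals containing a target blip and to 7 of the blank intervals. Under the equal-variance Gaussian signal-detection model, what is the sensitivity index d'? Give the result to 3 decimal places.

d' = 1.758

H = 22/25 = 0.8800
FA = 7/25 = 0.2800
Φ⁻¹(0.8800) = 1.1750, Φ⁻¹(0.2800) = -0.5828
d' = z(H) − z(FA) = 1.1750 − (-0.5828) = 1.7578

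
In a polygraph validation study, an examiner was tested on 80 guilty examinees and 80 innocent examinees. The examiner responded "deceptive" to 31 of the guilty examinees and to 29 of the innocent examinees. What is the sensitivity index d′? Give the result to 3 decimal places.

H = 31/80 = 0.3875
FA = 29/80 = 0.3625
z(H) = -0.2858
z(FA) = -0.3518
d' = z(H) − z(FA) = -0.2858 − (-0.3518) = 0.0660

d′ = 0.066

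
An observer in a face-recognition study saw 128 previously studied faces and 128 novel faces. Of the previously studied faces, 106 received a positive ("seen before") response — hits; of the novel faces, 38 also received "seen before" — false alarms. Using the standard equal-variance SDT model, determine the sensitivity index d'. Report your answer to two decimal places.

H = 106/128 = 0.8281
FA = 38/128 = 0.2969
Φ⁻¹(H) = 0.947
Φ⁻¹(FA) = -0.533
d' = z(H) − z(FA) = 0.947 − (-0.533) = 1.480

d' = 1.48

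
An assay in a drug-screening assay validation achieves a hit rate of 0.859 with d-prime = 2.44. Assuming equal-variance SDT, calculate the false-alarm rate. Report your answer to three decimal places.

false-alarm rate = 0.086

z(hit rate) = z(0.859) = 1.0758
z(FA) = z(H) − d' = 1.0758 − 2.44 = -1.3642
false-alarm rate = Φ(-1.3642) = 0.0863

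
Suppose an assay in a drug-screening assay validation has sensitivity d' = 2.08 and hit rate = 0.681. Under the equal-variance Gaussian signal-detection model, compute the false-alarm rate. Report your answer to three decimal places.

z(hit rate) = z(0.681) = 0.4705
z(FA) = z(H) − d' = 0.4705 − 2.08 = -1.6095
false-alarm rate = Φ(-1.6095) = 0.0538

false-alarm rate = 0.054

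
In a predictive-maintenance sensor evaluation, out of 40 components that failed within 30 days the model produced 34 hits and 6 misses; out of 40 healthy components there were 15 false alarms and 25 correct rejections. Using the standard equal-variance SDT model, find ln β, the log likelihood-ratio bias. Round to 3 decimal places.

H = 34/40 = 0.8500
FA = 15/40 = 0.3750
Φ⁻¹(H) = Φ⁻¹(0.8500) = 1.0364
Φ⁻¹(FA) = Φ⁻¹(0.3750) = -0.3186
ln β = −½·[z(H)² − z(FA)²] = −0.5 × (1.0741 − 0.1015) = -0.4863

ln β = -0.486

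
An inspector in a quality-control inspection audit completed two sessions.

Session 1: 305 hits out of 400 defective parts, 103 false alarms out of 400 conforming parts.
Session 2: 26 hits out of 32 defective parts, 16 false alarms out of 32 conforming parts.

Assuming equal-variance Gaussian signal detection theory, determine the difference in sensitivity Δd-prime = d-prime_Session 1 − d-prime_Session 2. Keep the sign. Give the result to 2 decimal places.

Δd-prime = 0.48

Session 1: z(0.7625) = 0.714, z(0.2575) = -0.651, d' = 1.365
Session 2: z(0.8125) = 0.887, z(0.5000) = 0.000, d' = 0.887
Δd' = d'_Session 1 − d'_Session 2 = 1.365 − 0.887 = 0.478
Session 1 has the higher sensitivity.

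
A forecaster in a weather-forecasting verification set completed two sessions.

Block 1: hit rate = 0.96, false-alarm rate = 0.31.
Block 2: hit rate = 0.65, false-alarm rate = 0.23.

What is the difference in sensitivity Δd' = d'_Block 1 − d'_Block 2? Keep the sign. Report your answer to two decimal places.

Δd' = 1.12

Block 1: z(0.96) = 1.751, z(0.31) = -0.496, d' = 2.247
Block 2: z(0.65) = 0.385, z(0.23) = -0.739, d' = 1.124
Δd' = d'_Block 1 − d'_Block 2 = 2.247 − 1.124 = 1.123
Block 1 has the higher sensitivity.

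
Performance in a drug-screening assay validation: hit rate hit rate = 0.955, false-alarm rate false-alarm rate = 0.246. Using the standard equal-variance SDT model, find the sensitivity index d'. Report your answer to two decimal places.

z(H) = 1.6954
z(FA) = -0.6871
d' = z(H) − z(FA) = 1.6954 − (-0.6871) = 2.3825

d' = 2.38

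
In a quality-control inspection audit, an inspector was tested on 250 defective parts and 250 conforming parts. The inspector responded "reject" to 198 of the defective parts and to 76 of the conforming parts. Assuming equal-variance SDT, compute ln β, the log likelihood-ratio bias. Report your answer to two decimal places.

ln β = -0.20

H = 198/250 = 0.7920
FA = 76/250 = 0.3040
z(H) = 0.813
z(FA) = -0.513
ln β = −½·[z(H)² − z(FA)²] = −0.5 × (0.661 − 0.263) = -0.199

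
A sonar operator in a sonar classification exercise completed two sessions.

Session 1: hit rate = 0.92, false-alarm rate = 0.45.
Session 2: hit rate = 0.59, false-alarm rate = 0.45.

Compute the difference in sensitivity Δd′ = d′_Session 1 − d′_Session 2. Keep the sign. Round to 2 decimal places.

Δd′ = 1.18

Session 1: z(0.92) = 1.405, z(0.45) = -0.126, d' = 1.531
Session 2: z(0.59) = 0.228, z(0.45) = -0.126, d' = 0.354
Δd' = d'_Session 1 − d'_Session 2 = 1.531 − 0.354 = 1.177
Session 1 has the higher sensitivity.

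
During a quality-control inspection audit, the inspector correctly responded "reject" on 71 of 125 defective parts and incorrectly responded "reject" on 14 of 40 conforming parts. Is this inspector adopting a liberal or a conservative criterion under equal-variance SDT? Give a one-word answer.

conservative

z(H) = 0.171, z(FA) = -0.385
c = −½·(z(H) + z(FA)) = 0.107
c > 0 → conservative criterion (biased toward responding “no”).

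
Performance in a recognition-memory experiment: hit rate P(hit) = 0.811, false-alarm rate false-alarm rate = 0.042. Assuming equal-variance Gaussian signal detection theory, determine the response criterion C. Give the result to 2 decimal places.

z(0.811) = 0.8816, z(0.042) = -1.7279
c = −½·[z(H) + z(FA)] = −0.5 × (0.8816 + (-1.7279)) = 0.42315

C = 0.42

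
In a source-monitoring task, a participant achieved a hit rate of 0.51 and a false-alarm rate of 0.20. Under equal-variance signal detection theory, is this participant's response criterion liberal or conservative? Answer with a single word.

z(H) = 0.025, z(FA) = -0.842
c = −½·(z(H) + z(FA)) = 0.4085
c > 0 → conservative criterion (biased toward responding “no”).

conservative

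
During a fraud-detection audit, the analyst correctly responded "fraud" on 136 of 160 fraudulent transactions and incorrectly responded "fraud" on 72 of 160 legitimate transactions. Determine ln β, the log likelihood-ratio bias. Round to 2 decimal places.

H = 136/160 = 0.8500
FA = 72/160 = 0.4500
z(H) = z(0.8500) = 1.036
z(FA) = z(0.4500) = -0.126
ln β = −½·[z(H)² − z(FA)²] = −0.5 × (1.073 − 0.016) = -0.5285

ln β = -0.53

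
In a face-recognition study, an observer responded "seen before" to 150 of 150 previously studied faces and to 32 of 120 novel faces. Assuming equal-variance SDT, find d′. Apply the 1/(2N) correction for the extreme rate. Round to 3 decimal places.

d′ = 3.336

The hit rate is 150/150 = 1, so apply the 1/(2N) correction: H → 1 − 1/(2·150) = 0.99667.
z(H) = z(0.99667) = 2.7134
z(FA) = z(0.26667) = -0.6229
d' = 2.7134 − (-0.6229) = 3.3363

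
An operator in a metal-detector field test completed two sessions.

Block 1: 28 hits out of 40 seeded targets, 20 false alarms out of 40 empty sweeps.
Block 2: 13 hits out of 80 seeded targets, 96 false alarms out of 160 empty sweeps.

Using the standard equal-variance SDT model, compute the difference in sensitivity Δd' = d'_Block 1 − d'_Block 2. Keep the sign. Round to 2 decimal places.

Δd' = 1.76

Block 1: z(0.7000) = 0.524, z(0.5000) = 0.000, d' = 0.524
Block 2: z(0.1625) = -0.984, z(0.6000) = 0.253, d' = -1.237
Δd' = d'_Block 1 − d'_Block 2 = 0.524 − (-1.237) = 1.761
Block 1 has the higher sensitivity.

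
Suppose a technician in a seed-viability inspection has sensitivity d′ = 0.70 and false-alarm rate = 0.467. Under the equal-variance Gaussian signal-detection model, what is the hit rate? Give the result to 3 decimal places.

z(false-alarm rate) = z(0.467) = -0.0828
z(H) = z(FA) + d' = -0.0828 + 0.70 = 0.6172
hit rate = Φ(0.6172) = 0.7314

hit rate = 0.731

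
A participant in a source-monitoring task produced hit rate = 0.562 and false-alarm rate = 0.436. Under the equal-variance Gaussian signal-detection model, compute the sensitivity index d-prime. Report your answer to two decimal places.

z(H) = 0.156
z(FA) = -0.161
d' = z(H) − z(FA) = 0.156 − (-0.161) = 0.317

d-prime = 0.32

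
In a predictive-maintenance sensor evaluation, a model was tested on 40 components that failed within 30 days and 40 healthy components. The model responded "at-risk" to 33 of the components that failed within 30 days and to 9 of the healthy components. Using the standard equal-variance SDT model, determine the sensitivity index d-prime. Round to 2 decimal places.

d-prime = 1.69

H = 33/40 = 0.8250
FA = 9/40 = 0.2250
Φ⁻¹(0.8250) = 0.9346, Φ⁻¹(0.2250) = -0.7554
d' = z(H) − z(FA) = 0.9346 − (-0.7554) = 1.6900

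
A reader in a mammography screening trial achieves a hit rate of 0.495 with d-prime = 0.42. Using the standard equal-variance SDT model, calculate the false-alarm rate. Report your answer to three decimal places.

false-alarm rate = 0.333

z(hit rate) = z(0.495) = -0.0125
z(FA) = z(H) − d' = -0.0125 − 0.42 = -0.4325
false-alarm rate = Φ(-0.4325) = 0.3327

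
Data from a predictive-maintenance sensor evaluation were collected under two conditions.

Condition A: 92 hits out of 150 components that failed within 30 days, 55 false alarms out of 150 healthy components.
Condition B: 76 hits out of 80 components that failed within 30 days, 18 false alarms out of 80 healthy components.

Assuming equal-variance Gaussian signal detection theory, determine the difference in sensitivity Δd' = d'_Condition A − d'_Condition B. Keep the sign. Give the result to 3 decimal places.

Condition A: z(0.6133) = 0.2879, z(0.3667) = -0.3406, d' = 0.6285
Condition B: z(0.9500) = 1.6449, z(0.2250) = -0.7554, d' = 2.4003
Δd' = d'_Condition A − d'_Condition B = 0.6285 − 2.4003 = -1.7718
Condition B has the higher sensitivity.

Δd' = -1.772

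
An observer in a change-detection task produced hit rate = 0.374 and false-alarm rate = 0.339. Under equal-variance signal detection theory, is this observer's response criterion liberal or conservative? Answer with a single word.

conservative

z(H) = -0.321, z(FA) = -0.415
c = −½·(z(H) + z(FA)) = 0.368
c > 0 → conservative criterion (biased toward responding “no”).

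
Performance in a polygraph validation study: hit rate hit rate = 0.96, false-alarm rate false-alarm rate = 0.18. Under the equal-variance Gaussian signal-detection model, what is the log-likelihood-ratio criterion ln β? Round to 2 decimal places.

ln β = -1.11

z(0.96) = 1.751, z(0.18) = -0.915
ln β = −½·[z(H)² − z(FA)²] = −0.5 × (3.066 − 0.837) = -1.1145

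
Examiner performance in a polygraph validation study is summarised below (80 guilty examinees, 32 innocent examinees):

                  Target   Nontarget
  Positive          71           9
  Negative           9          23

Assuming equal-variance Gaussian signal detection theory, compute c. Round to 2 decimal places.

H = 71/80 = 0.8875
FA = 9/32 = 0.2812
Φ⁻¹(H) = Φ⁻¹(0.8875) = 1.213
Φ⁻¹(FA) = Φ⁻¹(0.2812) = -0.579
c = −½·[z(H) + z(FA)] = −0.5 × (1.213 + (-0.579)) = -0.317
c < 0: the examiner has a liberal response bias.

c = -0.32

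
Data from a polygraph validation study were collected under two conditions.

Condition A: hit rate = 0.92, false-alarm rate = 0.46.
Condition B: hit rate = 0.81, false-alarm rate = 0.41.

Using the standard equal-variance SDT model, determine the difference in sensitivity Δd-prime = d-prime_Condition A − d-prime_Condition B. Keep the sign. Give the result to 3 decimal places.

Condition A: z(0.92) = 1.4051, z(0.46) = -0.1004, d' = 1.5055
Condition B: z(0.81) = 0.8779, z(0.41) = -0.2275, d' = 1.1054
Δd' = d'_Condition A − d'_Condition B = 1.5055 − 1.1054 = 0.4001
Condition A has the higher sensitivity.

Δd-prime = 0.400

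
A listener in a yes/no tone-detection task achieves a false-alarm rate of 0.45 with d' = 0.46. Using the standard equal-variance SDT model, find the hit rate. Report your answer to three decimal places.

z(false-alarm rate) = z(0.45) = -0.1257
z(H) = z(FA) + d' = -0.1257 + 0.46 = 0.3343
hit rate = Φ(0.3343) = 0.6309

hit rate = 0.631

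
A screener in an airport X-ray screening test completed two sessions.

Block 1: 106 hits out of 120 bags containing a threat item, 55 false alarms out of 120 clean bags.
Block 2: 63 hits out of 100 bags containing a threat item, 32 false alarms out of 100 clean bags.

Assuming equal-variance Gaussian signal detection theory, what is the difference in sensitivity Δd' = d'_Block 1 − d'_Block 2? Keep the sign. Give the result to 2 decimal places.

Block 1: z(0.8833) = 1.192, z(0.4583) = -0.105, d' = 1.297
Block 2: z(0.6300) = 0.332, z(0.3200) = -0.468, d' = 0.800
Δd' = d'_Block 1 − d'_Block 2 = 1.297 − 0.800 = 0.497
Block 1 has the higher sensitivity.

Δd' = 0.50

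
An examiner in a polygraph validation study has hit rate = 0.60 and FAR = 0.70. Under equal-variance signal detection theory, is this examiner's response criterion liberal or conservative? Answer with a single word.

liberal

z(H) = 0.253, z(FA) = 0.524
c = −½·(z(H) + z(FA)) = -0.3885
c < 0 → liberal criterion (biased toward responding “yes”).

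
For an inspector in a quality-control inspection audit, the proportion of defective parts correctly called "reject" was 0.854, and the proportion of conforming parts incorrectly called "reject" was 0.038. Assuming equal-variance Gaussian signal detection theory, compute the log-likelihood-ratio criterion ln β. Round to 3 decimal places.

ln β = 1.019

Φ⁻¹(0.854) = 1.0537, Φ⁻¹(0.038) = -1.7744
ln β = −½·[z(H)² − z(FA)²] = −0.5 × (1.1103 − 3.1485) = 1.0191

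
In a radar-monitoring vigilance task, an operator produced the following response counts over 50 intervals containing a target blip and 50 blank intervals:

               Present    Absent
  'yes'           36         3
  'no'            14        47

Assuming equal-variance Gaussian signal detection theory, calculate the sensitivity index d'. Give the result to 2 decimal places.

H = 36/50 = 0.7200
FA = 3/50 = 0.0600
z(H) = z(0.7200) = 0.5828
z(FA) = z(0.0600) = -1.5548
d' = z(H) − z(FA) = 0.5828 − (-1.5548) = 2.1376

d' = 2.14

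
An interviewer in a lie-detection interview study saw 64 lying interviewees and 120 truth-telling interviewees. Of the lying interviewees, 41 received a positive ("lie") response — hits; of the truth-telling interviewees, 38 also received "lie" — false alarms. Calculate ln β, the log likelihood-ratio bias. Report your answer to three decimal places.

ln β = 0.049

H = 41/64 = 0.6406
FA = 38/120 = 0.3167
z(0.6406) = 0.3601, z(0.3167) = -0.4769
ln β = −½·[z(H)² − z(FA)²] = −0.5 × (0.1297 − 0.2274) = 0.04885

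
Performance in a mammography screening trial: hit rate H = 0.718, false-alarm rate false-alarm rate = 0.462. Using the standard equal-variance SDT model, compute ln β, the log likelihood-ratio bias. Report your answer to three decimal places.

z(H) = 0.5769
z(FA) = -0.0954
ln β = −½·[z(H)² − z(FA)²] = −0.5 × (0.3328 − 0.0091) = -0.16185

ln β = -0.162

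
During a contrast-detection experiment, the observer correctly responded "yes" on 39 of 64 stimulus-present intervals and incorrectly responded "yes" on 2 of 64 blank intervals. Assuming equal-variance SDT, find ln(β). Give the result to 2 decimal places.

H = 39/64 = 0.6094
FA = 2/64 = 0.0312
Φ⁻¹(0.6094) = 0.278, Φ⁻¹(0.0312) = -1.863
ln β = −½·[z(H)² − z(FA)²] = −0.5 × (0.077 − 3.471) = 1.697

ln β = 1.70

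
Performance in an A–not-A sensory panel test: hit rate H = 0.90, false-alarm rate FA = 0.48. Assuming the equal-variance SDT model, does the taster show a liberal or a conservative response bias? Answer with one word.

z(H) = 1.282, z(FA) = -0.050
c = −½·(z(H) + z(FA)) = -0.616
c < 0 → liberal criterion (biased toward responding “yes”).

liberal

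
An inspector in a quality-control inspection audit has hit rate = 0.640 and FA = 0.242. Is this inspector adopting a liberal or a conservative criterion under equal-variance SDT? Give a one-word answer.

conservative

z(H) = 0.358, z(FA) = -0.700
c = −½·(z(H) + z(FA)) = 0.171
c > 0 → conservative criterion (biased toward responding “no”).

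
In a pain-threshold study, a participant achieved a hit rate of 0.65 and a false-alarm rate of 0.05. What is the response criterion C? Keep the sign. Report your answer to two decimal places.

C = 0.63

z(H) = z(0.65) = 0.3853
z(FA) = z(0.05) = -1.6449
c = −½·[z(H) + z(FA)] = −0.5 × (0.3853 + (-1.6449)) = 0.6298
c > 0: the participant has a conservative response bias.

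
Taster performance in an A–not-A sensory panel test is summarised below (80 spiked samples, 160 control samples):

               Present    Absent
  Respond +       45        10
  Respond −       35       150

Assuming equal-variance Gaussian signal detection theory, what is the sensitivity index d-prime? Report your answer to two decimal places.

H = 45/80 = 0.5625
FA = 10/160 = 0.0625
Φ⁻¹(H) = Φ⁻¹(0.5625) = 0.157
Φ⁻¹(FA) = Φ⁻¹(0.0625) = -1.534
d' = z(H) − z(FA) = 0.157 − (-1.534) = 1.691

d-prime = 1.69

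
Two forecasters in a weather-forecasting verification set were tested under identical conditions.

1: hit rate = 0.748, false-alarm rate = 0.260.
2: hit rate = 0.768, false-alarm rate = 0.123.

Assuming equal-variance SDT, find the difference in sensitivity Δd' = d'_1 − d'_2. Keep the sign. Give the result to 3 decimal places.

1: z(0.748) = 0.6682, z(0.260) = -0.6433, d' = 1.3115
2: z(0.768) = 0.7323, z(0.123) = -1.1601, d' = 1.8924
Δd' = d'_1 − d'_2 = 1.3115 − 1.8924 = -0.5809
2 has the higher sensitivity.

Δd' = -0.581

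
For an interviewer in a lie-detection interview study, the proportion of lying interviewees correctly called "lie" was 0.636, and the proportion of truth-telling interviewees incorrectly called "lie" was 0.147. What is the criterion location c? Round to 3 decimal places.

c = 0.351

Φ⁻¹(H) = Φ⁻¹(0.636) = 0.3478
Φ⁻¹(FA) = Φ⁻¹(0.147) = -1.0494
c = −½·[z(H) + z(FA)] = −0.5 × (0.3478 + (-1.0494)) = 0.3508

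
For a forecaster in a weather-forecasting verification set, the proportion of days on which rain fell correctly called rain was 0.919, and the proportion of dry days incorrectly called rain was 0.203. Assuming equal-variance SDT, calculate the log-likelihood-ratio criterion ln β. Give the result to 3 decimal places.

Φ⁻¹(0.919) = 1.3984, Φ⁻¹(0.203) = -0.8310
ln β = −½·[z(H)² − z(FA)²] = −0.5 × (1.9555 − 0.6906) = -0.63245

ln β = -0.632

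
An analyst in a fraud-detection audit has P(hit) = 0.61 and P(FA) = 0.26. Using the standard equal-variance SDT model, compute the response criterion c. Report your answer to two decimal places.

z(H) = z(0.61) = 0.279
z(FA) = z(0.26) = -0.643
c = −½·[z(H) + z(FA)] = −0.5 × (0.279 + (-0.643)) = 0.182
c > 0: the analyst has a conservative response bias.

c = 0.18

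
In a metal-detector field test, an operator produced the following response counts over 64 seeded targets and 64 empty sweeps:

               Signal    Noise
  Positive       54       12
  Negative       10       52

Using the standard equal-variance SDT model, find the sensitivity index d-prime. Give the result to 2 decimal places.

H = 54/64 = 0.8438
FA = 12/64 = 0.1875
Φ⁻¹(H) = Φ⁻¹(0.8438) = 1.0102
Φ⁻¹(FA) = Φ⁻¹(0.1875) = -0.8871
d' = z(H) − z(FA) = 1.0102 − (-0.8871) = 1.8973

d-prime = 1.90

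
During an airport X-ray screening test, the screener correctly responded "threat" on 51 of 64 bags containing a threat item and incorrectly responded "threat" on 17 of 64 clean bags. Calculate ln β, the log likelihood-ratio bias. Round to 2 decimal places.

ln β = -0.15

H = 51/64 = 0.7969
FA = 17/64 = 0.2656
z(0.7969) = 0.831, z(0.2656) = -0.626
ln β = −½·[z(H)² − z(FA)²] = −0.5 × (0.691 − 0.392) = -0.1495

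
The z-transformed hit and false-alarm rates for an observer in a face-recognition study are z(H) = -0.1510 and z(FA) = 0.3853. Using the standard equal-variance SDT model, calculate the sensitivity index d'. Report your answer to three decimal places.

d' = z(H) − z(FA) = -0.1510 − 0.3853 = -0.5363

d' = -0.536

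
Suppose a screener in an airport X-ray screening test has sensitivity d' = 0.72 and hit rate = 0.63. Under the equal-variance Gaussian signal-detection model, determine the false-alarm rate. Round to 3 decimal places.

false-alarm rate = 0.349

z(hit rate) = z(0.63) = 0.3319
z(FA) = z(H) − d' = 0.3319 − 0.72 = -0.3881
false-alarm rate = Φ(-0.3881) = 0.3490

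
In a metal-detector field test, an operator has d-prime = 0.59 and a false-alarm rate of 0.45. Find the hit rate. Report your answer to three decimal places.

z(false-alarm rate) = z(0.45) = -0.1257
z(H) = z(FA) + d' = -0.1257 + 0.59 = 0.4643
hit rate = Φ(0.4643) = 0.6788

hit rate = 0.679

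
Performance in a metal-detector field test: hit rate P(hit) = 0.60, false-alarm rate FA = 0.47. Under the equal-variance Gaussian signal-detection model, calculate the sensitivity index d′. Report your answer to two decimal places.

d′ = 0.33

Φ⁻¹(0.60) = 0.2533, Φ⁻¹(0.47) = -0.0753
d' = z(H) − z(FA) = 0.2533 − (-0.0753) = 0.3286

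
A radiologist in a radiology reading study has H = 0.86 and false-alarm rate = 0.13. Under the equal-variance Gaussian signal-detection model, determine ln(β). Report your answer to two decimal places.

Φ⁻¹(0.86) = 1.080, Φ⁻¹(0.13) = -1.126
ln β = −½·[z(H)² − z(FA)²] = −0.5 × (1.166 − 1.268) = 0.051

ln β = 0.05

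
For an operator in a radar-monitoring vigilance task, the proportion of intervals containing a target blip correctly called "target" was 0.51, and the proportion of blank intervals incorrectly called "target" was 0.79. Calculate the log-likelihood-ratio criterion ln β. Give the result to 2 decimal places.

Φ⁻¹(H) = 0.025
Φ⁻¹(FA) = 0.806
ln β = −½·[z(H)² − z(FA)²] = −0.5 × (0.001 − 0.650) = 0.3245

ln β = 0.32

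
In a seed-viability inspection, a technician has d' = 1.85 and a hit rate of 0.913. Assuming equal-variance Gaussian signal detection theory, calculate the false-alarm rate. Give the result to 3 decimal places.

false-alarm rate = 0.312

z(hit rate) = z(0.913) = 1.3595
z(FA) = z(H) − d' = 1.3595 − 1.85 = -0.4905
false-alarm rate = Φ(-0.4905) = 0.3119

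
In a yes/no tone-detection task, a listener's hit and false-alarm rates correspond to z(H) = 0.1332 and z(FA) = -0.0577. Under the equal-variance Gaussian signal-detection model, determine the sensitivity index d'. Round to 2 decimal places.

d' = 0.19

d' = z(H) − z(FA) = 0.1332 − (-0.0577) = 0.1909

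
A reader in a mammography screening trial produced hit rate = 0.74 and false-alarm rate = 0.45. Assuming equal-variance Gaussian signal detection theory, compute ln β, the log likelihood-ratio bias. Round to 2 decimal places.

ln β = -0.20

z(H) = z(0.74) = 0.643
z(FA) = z(0.45) = -0.126
ln β = −½·[z(H)² − z(FA)²] = −0.5 × (0.413 − 0.016) = -0.1985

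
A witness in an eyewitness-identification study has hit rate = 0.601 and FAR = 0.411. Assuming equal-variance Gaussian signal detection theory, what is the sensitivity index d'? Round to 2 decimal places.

d' = 0.48

Φ⁻¹(0.601) = 0.2559, Φ⁻¹(0.411) = -0.2250
d' = z(H) − z(FA) = 0.2559 − (-0.2250) = 0.4809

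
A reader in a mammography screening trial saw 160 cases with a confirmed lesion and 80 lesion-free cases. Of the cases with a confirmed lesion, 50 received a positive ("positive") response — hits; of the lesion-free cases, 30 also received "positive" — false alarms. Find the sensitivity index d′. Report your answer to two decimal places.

d′ = -0.17

H = 50/160 = 0.3125
FA = 30/80 = 0.3750
Φ⁻¹(H) = -0.489
Φ⁻¹(FA) = -0.319
d' = z(H) − z(FA) = -0.489 − (-0.319) = -0.170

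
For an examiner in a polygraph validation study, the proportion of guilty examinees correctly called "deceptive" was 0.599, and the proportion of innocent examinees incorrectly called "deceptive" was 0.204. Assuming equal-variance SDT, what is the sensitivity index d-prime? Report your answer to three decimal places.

d-prime = 1.078

z(H) = 0.2508
z(FA) = -0.8274
d' = z(H) − z(FA) = 0.2508 − (-0.8274) = 1.0782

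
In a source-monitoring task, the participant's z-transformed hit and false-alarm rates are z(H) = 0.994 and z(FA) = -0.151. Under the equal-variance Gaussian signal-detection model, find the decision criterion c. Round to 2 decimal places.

c = -0.42

c = −½·[z(H) + z(FA)] = −½·(0.994 + (-0.151)) = -0.4215
c < 0: the participant has a liberal response bias.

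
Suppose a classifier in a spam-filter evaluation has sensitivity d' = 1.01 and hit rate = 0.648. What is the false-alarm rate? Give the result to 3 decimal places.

false-alarm rate = 0.264

z(hit rate) = z(0.648) = 0.3799
z(FA) = z(H) − d' = 0.3799 − 1.01 = -0.6301
false-alarm rate = Φ(-0.6301) = 0.2643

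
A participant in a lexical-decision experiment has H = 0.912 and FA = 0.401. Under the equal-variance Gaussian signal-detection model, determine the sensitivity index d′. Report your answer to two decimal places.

z(H) = z(0.912) = 1.353
z(FA) = z(0.401) = -0.251
d' = z(H) − z(FA) = 1.353 − (-0.251) = 1.604

d′ = 1.60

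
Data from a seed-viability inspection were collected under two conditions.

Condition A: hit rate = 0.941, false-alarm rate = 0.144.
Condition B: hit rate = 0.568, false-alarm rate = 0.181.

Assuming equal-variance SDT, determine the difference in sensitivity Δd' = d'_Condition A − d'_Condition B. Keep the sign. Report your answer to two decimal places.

Condition A: z(0.941) = 1.563, z(0.144) = -1.063, d' = 2.626
Condition B: z(0.568) = 0.171, z(0.181) = -0.912, d' = 1.083
Δd' = d'_Condition A − d'_Condition B = 2.626 − 1.083 = 1.543
Condition A has the higher sensitivity.

Δd' = 1.54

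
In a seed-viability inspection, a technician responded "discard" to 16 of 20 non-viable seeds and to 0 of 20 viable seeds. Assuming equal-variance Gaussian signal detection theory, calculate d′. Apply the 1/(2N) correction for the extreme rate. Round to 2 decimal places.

d′ = 2.80

The false-alarm rate is 0/20 = 0, so apply the 1/(2N) correction: FA → 1/(2·20) = 0.02500.
z(H) = z(0.80000) = 0.842
z(FA) = z(0.02500) = -1.960
d' = 0.842 − (-1.960) = 2.802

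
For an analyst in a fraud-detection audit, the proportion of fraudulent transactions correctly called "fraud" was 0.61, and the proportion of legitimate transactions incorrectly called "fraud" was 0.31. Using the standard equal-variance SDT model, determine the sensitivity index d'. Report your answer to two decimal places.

d' = 0.78

z(H) = z(0.61) = 0.279
z(FA) = z(0.31) = -0.496
d' = z(H) − z(FA) = 0.279 − (-0.496) = 0.775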